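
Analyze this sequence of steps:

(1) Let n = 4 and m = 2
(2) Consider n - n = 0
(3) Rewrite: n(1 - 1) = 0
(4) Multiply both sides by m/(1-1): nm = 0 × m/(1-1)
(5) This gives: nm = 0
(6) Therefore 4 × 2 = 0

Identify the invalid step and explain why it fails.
Step 4: Multiply both sides by m/(1-1): nm = 0 × m/(1-1)

Step 4 multiplies both sides by m/(1-1). However, 1-1 = 0, so this is multiplication by m/0, which is undefined. We cannot multiply by an undefined expression.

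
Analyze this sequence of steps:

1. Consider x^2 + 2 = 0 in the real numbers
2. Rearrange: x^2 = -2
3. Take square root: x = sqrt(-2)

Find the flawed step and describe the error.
Step 3: Take square root: x = sqrt(-2)

Step 3 takes the square root of -2, which is negative. In the real number system, the square root of a negative number is undefined. The equation x^2 + 2 = 0 has no real solutions. Square roots of negative numbers only exist in the complex numbers.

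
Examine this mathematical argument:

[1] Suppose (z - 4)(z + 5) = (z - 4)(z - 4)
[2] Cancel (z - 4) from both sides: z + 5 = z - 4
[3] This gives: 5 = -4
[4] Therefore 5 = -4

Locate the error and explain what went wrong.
Step 2: Cancel (z - 4) from both sides: z + 5 = z - 4

Step 2 cancels (z - 4) from both sides. This is only valid if (z - 4) ≠ 0, i.e., z ≠ 4. When z = 4, both sides equal zero regardless of the other factors. The correct approach requires considering z = 4 as a separate case.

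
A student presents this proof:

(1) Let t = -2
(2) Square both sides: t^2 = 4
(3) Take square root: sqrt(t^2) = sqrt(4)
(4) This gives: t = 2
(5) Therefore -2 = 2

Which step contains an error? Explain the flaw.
Step 4: This gives: t = 2

Step 4 incorrectly states that sqrt(t^2) = t. The correct identity is sqrt(t^2) = |t|. Since t = -2 < 0, we have sqrt(t^2) = |-2| = 2, not t = -2.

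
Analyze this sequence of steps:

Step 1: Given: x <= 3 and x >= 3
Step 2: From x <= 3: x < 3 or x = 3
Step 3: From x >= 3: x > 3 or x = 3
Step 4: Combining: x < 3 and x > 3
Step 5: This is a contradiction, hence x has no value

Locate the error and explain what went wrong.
Step 4: Combining: x < 3 and x > 3

Step 4 incorrectly combines the conditions. From x <= 3 and x >= 3, the intersection is x = 3. The error treats the 'or' cases as 'and' requirements. The correct conclusion is that x = 3 is the unique solution, not that no solution exists.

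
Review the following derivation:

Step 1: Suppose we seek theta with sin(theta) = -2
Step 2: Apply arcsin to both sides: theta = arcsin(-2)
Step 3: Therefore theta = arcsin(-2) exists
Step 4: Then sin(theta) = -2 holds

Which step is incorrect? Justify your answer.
Step 2: Apply arcsin to both sides: theta = arcsin(-2)

Step 2 applies arcsin to -2. However, arcsin(x) is only defined for x in [-1, 1] because sin(theta) can only produce values in that range. Since |-2| > 1, arcsin(-2) is undefined. There is no angle whose sine equals -2.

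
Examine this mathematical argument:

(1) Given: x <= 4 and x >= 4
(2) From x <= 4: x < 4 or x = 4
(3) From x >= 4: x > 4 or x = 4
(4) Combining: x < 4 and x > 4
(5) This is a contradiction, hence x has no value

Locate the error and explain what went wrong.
Step 4: Combining: x < 4 and x > 4

Step 4 incorrectly combines the conditions. From x <= 4 and x >= 4, the intersection is x = 4. The error treats the 'or' cases as 'and' requirements. The correct conclusion is that x = 4 is the unique solution, not that no solution exists.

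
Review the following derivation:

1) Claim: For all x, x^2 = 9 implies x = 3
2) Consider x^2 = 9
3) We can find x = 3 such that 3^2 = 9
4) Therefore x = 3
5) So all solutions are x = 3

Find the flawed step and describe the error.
Step 4: Therefore x = 3

Step 4 incorrectly concludes that x = 3 is the only solution. The proof shows that x = 3 is A solution (existence), but does not show it is the ONLY solution (uniqueness). In fact, x = -3 is also a solution since (-3)^2 = 9. Finding one solution doesn't prove there are no others.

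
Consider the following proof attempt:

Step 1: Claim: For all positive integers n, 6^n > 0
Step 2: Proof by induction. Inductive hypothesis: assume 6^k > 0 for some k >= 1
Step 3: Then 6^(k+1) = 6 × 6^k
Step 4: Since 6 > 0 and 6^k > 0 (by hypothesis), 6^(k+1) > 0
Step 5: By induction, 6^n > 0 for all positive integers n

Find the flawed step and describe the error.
Step 5: By induction, 6^n > 0 for all positive integers n

Step 5 concludes the proof by induction, but no base case was ever established. A valid induction proof requires: (1) a base case proving 6^1 > 0, and (2) an inductive step showing IF 6^k > 0 THEN 6^(k+1) > 0. Steps 2-4 correctly establish the inductive step, but without the base case the conclusion in step 5 does not follow.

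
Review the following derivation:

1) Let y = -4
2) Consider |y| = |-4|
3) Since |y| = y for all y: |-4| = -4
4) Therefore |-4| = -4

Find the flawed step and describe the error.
Step 3: Since |y| = y for all y: |-4| = -4

Step 3 incorrectly states that |y| = y for all y. The correct definition is |y| = y when y >= 0, and |y| = -y when y < 0. Since -4 < 0, we have |-4| = -(-4) = 4, not -4.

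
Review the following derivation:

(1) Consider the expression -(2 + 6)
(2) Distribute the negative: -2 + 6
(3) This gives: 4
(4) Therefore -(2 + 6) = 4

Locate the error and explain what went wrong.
Step 2: Distribute the negative: -2 + 6

Step 2 incorrectly distributes the negative sign. The correct distribution is -(2 + 6) = -2 - 6 = -8. The negative must be applied to both terms, not just the first. The error treats -(2 + 6) as -2 + 6, which equals 4 instead of -8.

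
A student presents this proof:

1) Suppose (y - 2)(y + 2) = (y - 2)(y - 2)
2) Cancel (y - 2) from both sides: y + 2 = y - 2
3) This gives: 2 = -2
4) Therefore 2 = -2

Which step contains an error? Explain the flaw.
Step 2: Cancel (y - 2) from both sides: y + 2 = y - 2

Step 2 cancels (y - 2) from both sides. This is only valid if (y - 2) ≠ 0, i.e., y ≠ 2. When y = 2, both sides equal zero regardless of the other factors. The correct approach requires considering y = 2 as a separate case.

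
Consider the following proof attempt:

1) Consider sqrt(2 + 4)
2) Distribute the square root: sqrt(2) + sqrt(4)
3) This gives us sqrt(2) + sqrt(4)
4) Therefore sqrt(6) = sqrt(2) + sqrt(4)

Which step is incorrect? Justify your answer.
Step 2: Distribute the square root: sqrt(2) + sqrt(4)

Step 2 incorrectly 'distributes' the square root over addition. The square root function does not distribute: sqrt(a + b) ≠ sqrt(a) + sqrt(b). In fact, sqrt(2 + 4) = sqrt(6) ≈ 2.4495, while sqrt(2) + sqrt(4) ≈ 3.4142.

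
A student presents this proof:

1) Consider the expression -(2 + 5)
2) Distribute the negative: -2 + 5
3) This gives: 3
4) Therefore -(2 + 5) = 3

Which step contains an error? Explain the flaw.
Step 2: Distribute the negative: -2 + 5

Step 2 incorrectly distributes the negative sign. The correct distribution is -(2 + 5) = -2 - 5 = -7. The negative must be applied to both terms, not just the first. The error treats -(2 + 5) as -2 + 5, which equals 3 instead of -7.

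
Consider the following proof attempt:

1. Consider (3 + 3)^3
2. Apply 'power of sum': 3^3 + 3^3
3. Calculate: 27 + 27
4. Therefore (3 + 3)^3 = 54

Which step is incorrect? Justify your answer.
Step 2: Apply 'power of sum': 3^3 + 3^3

Step 2 incorrectly applies a non-existent rule '(a+b)^n = a^n + b^n'. This is false in general. The correct expansion uses the binomial theorem. The actual value is (3 + 3)^3 = 6^3 = 216, not 54.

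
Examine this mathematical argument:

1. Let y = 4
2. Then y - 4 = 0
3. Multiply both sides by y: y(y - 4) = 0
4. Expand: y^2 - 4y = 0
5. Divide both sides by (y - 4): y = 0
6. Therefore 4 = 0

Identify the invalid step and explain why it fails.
Step 5: Divide both sides by (y - 4): y = 0

Step 5 divides both sides by (y - 4). However, since y = 4, we have (y - 4) = 0. Division by zero is undefined, making this step invalid.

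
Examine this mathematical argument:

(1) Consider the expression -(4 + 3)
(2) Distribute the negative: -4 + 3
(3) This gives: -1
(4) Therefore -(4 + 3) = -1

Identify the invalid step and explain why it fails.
Step 2: Distribute the negative: -4 + 3

Step 2 incorrectly distributes the negative sign. The correct distribution is -(4 + 3) = -4 - 3 = -7. The negative must be applied to both terms, not just the first. The error treats -(4 + 3) as -4 + 3, which equals -1 instead of -7.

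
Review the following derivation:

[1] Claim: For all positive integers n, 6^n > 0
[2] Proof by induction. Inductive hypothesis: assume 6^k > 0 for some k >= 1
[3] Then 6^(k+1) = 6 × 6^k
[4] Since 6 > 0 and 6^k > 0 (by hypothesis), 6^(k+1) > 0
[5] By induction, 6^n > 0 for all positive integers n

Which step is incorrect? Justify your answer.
Step 5: By induction, 6^n > 0 for all positive integers n

Step 5 concludes the proof by induction, but no base case was ever established. A valid induction proof requires: (1) a base case proving 6^1 > 0, and (2) an inductive step showing IF 6^k > 0 THEN 6^(k+1) > 0. Steps 2-4 correctly establish the inductive step, but without the base case the conclusion in step 5 does not follow.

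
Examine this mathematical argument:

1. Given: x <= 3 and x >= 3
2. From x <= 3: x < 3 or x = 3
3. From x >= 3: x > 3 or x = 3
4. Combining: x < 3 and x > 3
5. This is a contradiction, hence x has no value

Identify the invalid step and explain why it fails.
Step 4: Combining: x < 3 and x > 3

Step 4 incorrectly combines the conditions. From x <= 3 and x >= 3, the intersection is x = 3. The error treats the 'or' cases as 'and' requirements. The correct conclusion is that x = 3 is the unique solution, not that no solution exists.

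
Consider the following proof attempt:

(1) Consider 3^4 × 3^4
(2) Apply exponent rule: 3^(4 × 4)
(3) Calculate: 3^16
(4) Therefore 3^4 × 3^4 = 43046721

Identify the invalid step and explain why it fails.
Step 2: Apply exponent rule: 3^(4 × 4)

Step 2 incorrectly states that a^b × a^c = a^(b×c). The correct rule is a^b × a^c = a^(b+c). The actual value is 3^4 × 3^4 = 3^8 = 6561, not 3^16 = 43046721.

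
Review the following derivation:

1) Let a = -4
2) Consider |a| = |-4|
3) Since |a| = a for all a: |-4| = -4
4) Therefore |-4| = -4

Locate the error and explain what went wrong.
Step 3: Since |a| = a for all a: |-4| = -4

Step 3 incorrectly states that |a| = a for all a. The correct definition is |a| = a when a >= 0, and |a| = -a when a < 0. Since -4 < 0, we have |-4| = -(-4) = 4, not -4.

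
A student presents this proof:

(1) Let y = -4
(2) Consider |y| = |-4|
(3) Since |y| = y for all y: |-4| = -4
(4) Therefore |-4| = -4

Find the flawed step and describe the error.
Step 3: Since |y| = y for all y: |-4| = -4

Step 3 incorrectly states that |y| = y for all y. The correct definition is |y| = y when y >= 0, and |y| = -y when y < 0. Since -4 < 0, we have |-4| = -(-4) = 4, not -4.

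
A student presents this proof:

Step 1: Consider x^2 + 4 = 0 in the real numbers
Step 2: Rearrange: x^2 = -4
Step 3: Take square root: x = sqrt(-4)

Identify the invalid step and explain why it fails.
Step 3: Take square root: x = sqrt(-4)

Step 3 takes the square root of -4, which is negative. In the real number system, the square root of a negative number is undefined. The equation x^2 + 4 = 0 has no real solutions. Square roots of negative numbers only exist in the complex numbers.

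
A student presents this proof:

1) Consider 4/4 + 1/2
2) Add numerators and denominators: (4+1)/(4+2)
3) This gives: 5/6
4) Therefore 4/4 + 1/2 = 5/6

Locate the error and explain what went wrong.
Step 2: Add numerators and denominators: (4+1)/(4+2)

Step 2 incorrectly adds fractions by separately adding numerators and denominators. This is wrong. The correct method requires a common denominator: 4/4 + 1/2 = (4×2 + 1×4)/(4×2) = 12/8 = 3/2. The method used gives 5/6, which is different.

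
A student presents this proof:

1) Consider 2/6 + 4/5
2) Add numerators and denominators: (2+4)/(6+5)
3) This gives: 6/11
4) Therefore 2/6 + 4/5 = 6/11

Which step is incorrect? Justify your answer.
Step 2: Add numerators and denominators: (2+4)/(6+5)

Step 2 incorrectly adds fractions by separately adding numerators and denominators. This is wrong. The correct method requires a common denominator: 2/6 + 4/5 = (2×5 + 4×6)/(6×5) = 34/30 = 17/15. The method used gives 6/11, which is different.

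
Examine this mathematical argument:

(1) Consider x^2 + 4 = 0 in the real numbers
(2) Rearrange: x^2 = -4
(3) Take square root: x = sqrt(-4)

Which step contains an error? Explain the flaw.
Step 3: Take square root: x = sqrt(-4)

Step 3 takes the square root of -4, which is negative. In the real number system, the square root of a negative number is undefined. The equation x^2 + 4 = 0 has no real solutions. Square roots of negative numbers only exist in the complex numbers.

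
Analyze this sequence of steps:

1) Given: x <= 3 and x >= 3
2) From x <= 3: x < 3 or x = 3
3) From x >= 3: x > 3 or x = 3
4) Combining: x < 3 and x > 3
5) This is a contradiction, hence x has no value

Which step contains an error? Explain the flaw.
Step 4: Combining: x < 3 and x > 3

Step 4 incorrectly combines the conditions. From x <= 3 and x >= 3, the intersection is x = 3. The error treats the 'or' cases as 'and' requirements. The correct conclusion is that x = 3 is the unique solution, not that no solution exists.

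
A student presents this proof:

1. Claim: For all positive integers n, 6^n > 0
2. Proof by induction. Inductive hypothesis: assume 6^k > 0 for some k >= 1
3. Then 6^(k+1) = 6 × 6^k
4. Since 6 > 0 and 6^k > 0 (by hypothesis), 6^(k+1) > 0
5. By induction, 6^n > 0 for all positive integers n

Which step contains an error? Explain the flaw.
Step 5: By induction, 6^n > 0 for all positive integers n

Step 5 concludes the proof by induction, but no base case was ever established. A valid induction proof requires: (1) a base case proving 6^1 > 0, and (2) an inductive step showing IF 6^k > 0 THEN 6^(k+1) > 0. Steps 2-4 correctly establish the inductive step, but without the base case the conclusion in step 5 does not follow.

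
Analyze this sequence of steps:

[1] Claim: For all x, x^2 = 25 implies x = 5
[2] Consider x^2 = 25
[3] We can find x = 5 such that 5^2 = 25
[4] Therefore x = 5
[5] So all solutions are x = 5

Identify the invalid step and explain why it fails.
Step 4: Therefore x = 5

Step 4 incorrectly concludes that x = 5 is the only solution. The proof shows that x = 5 is A solution (existence), but does not show it is the ONLY solution (uniqueness). In fact, x = -5 is also a solution since (-5)^2 = 25. Finding one solution doesn't prove there are no others.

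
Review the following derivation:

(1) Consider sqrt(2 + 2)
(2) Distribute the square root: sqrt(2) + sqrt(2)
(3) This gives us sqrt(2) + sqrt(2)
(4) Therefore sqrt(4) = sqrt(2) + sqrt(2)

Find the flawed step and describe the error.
Step 2: Distribute the square root: sqrt(2) + sqrt(2)

Step 2 incorrectly 'distributes' the square root over addition. The square root function does not distribute: sqrt(a + b) ≠ sqrt(a) + sqrt(b). In fact, sqrt(2 + 2) = sqrt(4) ≈ 2.0000, while sqrt(2) + sqrt(2) ≈ 2.8284.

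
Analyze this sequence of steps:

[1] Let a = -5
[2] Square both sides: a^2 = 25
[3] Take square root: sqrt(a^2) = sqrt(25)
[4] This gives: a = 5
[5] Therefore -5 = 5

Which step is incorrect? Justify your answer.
Step 4: This gives: a = 5

Step 4 incorrectly states that sqrt(a^2) = a. The correct identity is sqrt(a^2) = |a|. Since a = -5 < 0, we have sqrt(a^2) = |-5| = 5, not a = -5.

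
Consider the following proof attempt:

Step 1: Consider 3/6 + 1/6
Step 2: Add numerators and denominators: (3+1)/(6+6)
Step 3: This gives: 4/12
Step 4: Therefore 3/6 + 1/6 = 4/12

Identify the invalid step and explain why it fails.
Step 2: Add numerators and denominators: (3+1)/(6+6)

Step 2 incorrectly adds fractions by separately adding numerators and denominators. This is wrong. The correct method requires a common denominator: 3/6 + 1/6 = (3×6 + 1×6)/(6×6) = 24/36 = 2/3. The method used gives 4/12, which is different.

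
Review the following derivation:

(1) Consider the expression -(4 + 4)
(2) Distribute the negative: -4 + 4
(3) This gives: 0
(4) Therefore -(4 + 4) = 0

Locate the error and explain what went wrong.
Step 2: Distribute the negative: -4 + 4

Step 2 incorrectly distributes the negative sign. The correct distribution is -(4 + 4) = -4 - 4 = -8. The negative must be applied to both terms, not just the first. The error treats -(4 + 4) as -4 + 4, which equals 0 instead of -8.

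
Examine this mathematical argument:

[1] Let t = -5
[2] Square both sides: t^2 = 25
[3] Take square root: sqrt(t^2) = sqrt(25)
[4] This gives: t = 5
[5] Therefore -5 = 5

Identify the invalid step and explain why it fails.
Step 4: This gives: t = 5

Step 4 incorrectly states that sqrt(t^2) = t. The correct identity is sqrt(t^2) = |t|. Since t = -5 < 0, we have sqrt(t^2) = |-5| = 5, not t = -5.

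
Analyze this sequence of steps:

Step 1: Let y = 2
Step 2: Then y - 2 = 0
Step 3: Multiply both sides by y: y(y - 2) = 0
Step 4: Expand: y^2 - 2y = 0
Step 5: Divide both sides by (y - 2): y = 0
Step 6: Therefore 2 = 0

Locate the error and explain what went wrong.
Step 5: Divide both sides by (y - 2): y = 0

Step 5 divides both sides by (y - 2). However, since y = 2, we have (y - 2) = 0. Division by zero is undefined, making this step invalid.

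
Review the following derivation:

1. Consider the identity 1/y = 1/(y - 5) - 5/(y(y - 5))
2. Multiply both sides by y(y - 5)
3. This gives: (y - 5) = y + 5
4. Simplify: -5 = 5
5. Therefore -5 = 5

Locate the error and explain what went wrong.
Step 3: This gives: (y - 5) = y + 5

Step 3 makes a sign error when clearing denominators. Multiplying -5/(y(y - 5)) by y(y - 5) gives -5, not +5. The correct result is (y - 5) = y - 5, which is trivially true, not (y - 5) = y + 5. (Step 1 is a valid identity: 1/(y - 5) - 5/(y(y - 5)) = (y - 5)/(y(y - 5)) = 1/y.)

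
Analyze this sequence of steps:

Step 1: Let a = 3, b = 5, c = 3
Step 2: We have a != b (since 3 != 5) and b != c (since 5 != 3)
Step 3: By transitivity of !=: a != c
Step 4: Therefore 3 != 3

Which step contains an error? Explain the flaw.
Step 3: By transitivity of !=: a != c

Step 3 incorrectly applies transitivity to the '!=' relation. Transitivity states: if a R b and b R c, then a R c. However, '!=' is not transitive. Counterexample: 3 != 5 and 5 != 3, but 3 = 3 (both equal 3). Transitivity holds for relations like <, <=, =, but not for !=.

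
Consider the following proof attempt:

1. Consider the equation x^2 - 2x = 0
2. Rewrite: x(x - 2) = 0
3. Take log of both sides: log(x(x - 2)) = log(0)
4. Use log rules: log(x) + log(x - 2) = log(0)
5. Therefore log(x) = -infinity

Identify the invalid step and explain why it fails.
Step 3: Take log of both sides: log(x(x - 2)) = log(0)

Step 3 takes the logarithm of both sides, resulting in log(0) on the right side. The logarithm is only defined for positive numbers; log(0) is undefined (approaches negative infinity). This operation is invalid.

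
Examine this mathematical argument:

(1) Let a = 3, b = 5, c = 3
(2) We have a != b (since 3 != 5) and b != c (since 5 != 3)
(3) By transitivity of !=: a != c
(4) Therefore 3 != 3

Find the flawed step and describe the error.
Step 3: By transitivity of !=: a != c

Step 3 incorrectly applies transitivity to the '!=' relation. Transitivity states: if a R b and b R c, then a R c. However, '!=' is not transitive. Counterexample: 3 != 5 and 5 != 3, but 3 = 3 (both equal 3). Transitivity holds for relations like <, <=, =, but not for !=.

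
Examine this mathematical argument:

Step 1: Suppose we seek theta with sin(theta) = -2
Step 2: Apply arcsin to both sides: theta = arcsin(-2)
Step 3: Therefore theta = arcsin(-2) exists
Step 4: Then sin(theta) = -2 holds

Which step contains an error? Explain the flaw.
Step 2: Apply arcsin to both sides: theta = arcsin(-2)

Step 2 applies arcsin to -2. However, arcsin(x) is only defined for x in [-1, 1] because sin(theta) can only produce values in that range. Since |-2| > 1, arcsin(-2) is undefined. There is no angle whose sine equals -2.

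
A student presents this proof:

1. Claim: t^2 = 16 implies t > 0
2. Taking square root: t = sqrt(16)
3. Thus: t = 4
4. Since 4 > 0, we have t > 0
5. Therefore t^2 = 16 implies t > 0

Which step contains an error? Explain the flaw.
Step 2: Taking square root: t = sqrt(16)

Step 2 takes the square root and assumes the positive root only. The equation t^2 = 16 actually has two solutions: t = 4 and t = -4. The proof silently assumes t > 0 without justification, then uses this assumption to conclude t > 0, which is circular. The counterexample t = -4 shows the claim is false.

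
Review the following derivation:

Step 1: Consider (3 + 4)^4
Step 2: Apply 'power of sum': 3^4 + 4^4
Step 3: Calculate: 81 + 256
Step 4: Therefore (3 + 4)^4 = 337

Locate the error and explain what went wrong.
Step 2: Apply 'power of sum': 3^4 + 4^4

Step 2 incorrectly applies a non-existent rule '(a+b)^n = a^n + b^n'. This is false in general. The correct expansion uses the binomial theorem. The actual value is (3 + 4)^4 = 7^4 = 2401, not 337.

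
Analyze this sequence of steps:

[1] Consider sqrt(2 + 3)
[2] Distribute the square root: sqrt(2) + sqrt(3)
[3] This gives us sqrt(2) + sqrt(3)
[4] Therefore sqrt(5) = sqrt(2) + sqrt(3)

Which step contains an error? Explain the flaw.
Step 2: Distribute the square root: sqrt(2) + sqrt(3)

Step 2 incorrectly 'distributes' the square root over addition. The square root function does not distribute: sqrt(a + b) ≠ sqrt(a) + sqrt(b). In fact, sqrt(2 + 3) = sqrt(5) ≈ 2.2361, while sqrt(2) + sqrt(3) ≈ 3.1463.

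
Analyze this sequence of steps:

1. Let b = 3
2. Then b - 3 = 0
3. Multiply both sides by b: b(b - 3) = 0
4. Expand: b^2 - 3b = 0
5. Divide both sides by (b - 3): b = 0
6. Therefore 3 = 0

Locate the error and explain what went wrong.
Step 5: Divide both sides by (b - 3): b = 0

Step 5 divides both sides by (b - 3). However, since b = 3, we have (b - 3) = 0. Division by zero is undefined, making this step invalid.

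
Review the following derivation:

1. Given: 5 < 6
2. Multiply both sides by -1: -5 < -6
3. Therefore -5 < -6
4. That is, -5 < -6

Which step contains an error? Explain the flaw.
Step 2: Multiply both sides by -1: -5 < -6

Step 2 multiplies both sides by -1 but fails to reverse the inequality sign. When multiplying (or dividing) an inequality by a negative number, the direction must be reversed. Since 5 < 6, we should get -5 > -6, i.e., -5 > -6.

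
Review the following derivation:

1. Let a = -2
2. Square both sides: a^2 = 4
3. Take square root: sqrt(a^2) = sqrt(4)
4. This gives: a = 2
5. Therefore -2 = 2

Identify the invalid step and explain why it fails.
Step 4: This gives: a = 2

Step 4 incorrectly states that sqrt(a^2) = a. The correct identity is sqrt(a^2) = |a|. Since a = -2 < 0, we have sqrt(a^2) = |-2| = 2, not a = -2.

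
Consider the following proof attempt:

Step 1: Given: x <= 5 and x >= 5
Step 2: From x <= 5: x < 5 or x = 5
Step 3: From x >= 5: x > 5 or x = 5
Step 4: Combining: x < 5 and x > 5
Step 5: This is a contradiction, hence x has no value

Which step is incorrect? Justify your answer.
Step 4: Combining: x < 5 and x > 5

Step 4 incorrectly combines the conditions. From x <= 5 and x >= 5, the intersection is x = 5. The error treats the 'or' cases as 'and' requirements. The correct conclusion is that x = 5 is the unique solution, not that no solution exists.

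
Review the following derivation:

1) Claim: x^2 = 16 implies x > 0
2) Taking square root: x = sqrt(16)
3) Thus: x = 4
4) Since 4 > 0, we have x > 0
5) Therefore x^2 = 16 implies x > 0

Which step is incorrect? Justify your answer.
Step 2: Taking square root: x = sqrt(16)

Step 2 takes the square root and assumes the positive root only. The equation x^2 = 16 actually has two solutions: x = 4 and x = -4. The proof silently assumes x > 0 without justification, then uses this assumption to conclude x > 0, which is circular. The counterexample x = -4 shows the claim is false.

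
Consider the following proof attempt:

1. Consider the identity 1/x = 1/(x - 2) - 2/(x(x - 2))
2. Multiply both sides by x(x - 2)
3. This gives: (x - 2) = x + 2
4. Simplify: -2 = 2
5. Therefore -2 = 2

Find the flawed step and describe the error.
Step 3: This gives: (x - 2) = x + 2

Step 3 makes a sign error when clearing denominators. Multiplying -2/(x(x - 2)) by x(x - 2) gives -2, not +2. The correct result is (x - 2) = x - 2, which is trivially true, not (x - 2) = x + 2. (Step 1 is a valid identity: 1/(x - 2) - 2/(x(x - 2)) = (x - 2)/(x(x - 2)) = 1/x.)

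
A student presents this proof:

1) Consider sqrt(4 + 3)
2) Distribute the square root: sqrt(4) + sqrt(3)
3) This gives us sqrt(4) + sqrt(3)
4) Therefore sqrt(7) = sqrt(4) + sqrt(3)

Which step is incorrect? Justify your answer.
Step 2: Distribute the square root: sqrt(4) + sqrt(3)

Step 2 incorrectly 'distributes' the square root over addition. The square root function does not distribute: sqrt(a + b) ≠ sqrt(a) + sqrt(b). In fact, sqrt(4 + 3) = sqrt(7) ≈ 2.6458, while sqrt(4) + sqrt(3) ≈ 3.7321.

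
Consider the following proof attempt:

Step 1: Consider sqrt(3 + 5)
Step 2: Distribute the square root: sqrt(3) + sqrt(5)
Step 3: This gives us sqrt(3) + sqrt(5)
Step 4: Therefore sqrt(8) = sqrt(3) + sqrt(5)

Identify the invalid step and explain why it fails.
Step 2: Distribute the square root: sqrt(3) + sqrt(5)

Step 2 incorrectly 'distributes' the square root over addition. The square root function does not distribute: sqrt(a + b) ≠ sqrt(a) + sqrt(b). In fact, sqrt(3 + 5) = sqrt(8) ≈ 2.8284, while sqrt(3) + sqrt(5) ≈ 3.9681.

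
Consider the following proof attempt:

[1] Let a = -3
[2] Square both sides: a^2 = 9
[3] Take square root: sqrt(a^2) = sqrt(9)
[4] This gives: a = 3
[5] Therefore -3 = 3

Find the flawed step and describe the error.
Step 4: This gives: a = 3

Step 4 incorrectly states that sqrt(a^2) = a. The correct identity is sqrt(a^2) = |a|. Since a = -3 < 0, we have sqrt(a^2) = |-3| = 3, not a = -3.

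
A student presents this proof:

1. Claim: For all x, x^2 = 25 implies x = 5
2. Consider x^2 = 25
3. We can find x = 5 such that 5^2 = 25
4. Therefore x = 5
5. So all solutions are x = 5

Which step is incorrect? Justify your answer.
Step 4: Therefore x = 5

Step 4 incorrectly concludes that x = 5 is the only solution. The proof shows that x = 5 is A solution (existence), but does not show it is the ONLY solution (uniqueness). In fact, x = -5 is also a solution since (-5)^2 = 25. Finding one solution doesn't prove there are no others.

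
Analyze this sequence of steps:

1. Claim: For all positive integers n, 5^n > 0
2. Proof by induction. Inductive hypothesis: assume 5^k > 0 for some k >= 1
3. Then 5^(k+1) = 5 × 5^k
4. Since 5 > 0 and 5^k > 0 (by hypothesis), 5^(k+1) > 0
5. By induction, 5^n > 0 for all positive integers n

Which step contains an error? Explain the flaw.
Step 5: By induction, 5^n > 0 for all positive integers n

Step 5 concludes the proof by induction, but no base case was ever established. A valid induction proof requires: (1) a base case proving 5^1 > 0, and (2) an inductive step showing IF 5^k > 0 THEN 5^(k+1) > 0. Steps 2-4 correctly establish the inductive step, but without the base case the conclusion in step 5 does not follow.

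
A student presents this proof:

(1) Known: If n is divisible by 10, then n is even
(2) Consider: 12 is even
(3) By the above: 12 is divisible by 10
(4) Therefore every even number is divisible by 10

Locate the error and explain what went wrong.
Step 3: By the above: 12 is divisible by 10

Step 3 commits the fallacy of affirming the consequent. The known fact 'divisible by 10 → even' does NOT imply 'even → divisible by 10'. That would be the converse, which is false. For example, 12 is even but 12 ÷ 10 = 1.20, which is not an integer.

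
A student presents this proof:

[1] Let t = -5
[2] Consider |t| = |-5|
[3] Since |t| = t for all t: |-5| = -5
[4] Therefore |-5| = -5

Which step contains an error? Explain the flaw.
Step 3: Since |t| = t for all t: |-5| = -5

Step 3 incorrectly states that |t| = t for all t. The correct definition is |t| = t when t >= 0, and |t| = -t when t < 0. Since -5 < 0, we have |-5| = -(-5) = 5, not -5.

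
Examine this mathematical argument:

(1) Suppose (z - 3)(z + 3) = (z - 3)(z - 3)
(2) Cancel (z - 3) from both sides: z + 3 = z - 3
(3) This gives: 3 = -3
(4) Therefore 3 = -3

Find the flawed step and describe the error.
Step 2: Cancel (z - 3) from both sides: z + 3 = z - 3

Step 2 cancels (z - 3) from both sides. This is only valid if (z - 3) ≠ 0, i.e., z ≠ 3. When z = 3, both sides equal zero regardless of the other factors. The correct approach requires considering z = 3 as a separate case.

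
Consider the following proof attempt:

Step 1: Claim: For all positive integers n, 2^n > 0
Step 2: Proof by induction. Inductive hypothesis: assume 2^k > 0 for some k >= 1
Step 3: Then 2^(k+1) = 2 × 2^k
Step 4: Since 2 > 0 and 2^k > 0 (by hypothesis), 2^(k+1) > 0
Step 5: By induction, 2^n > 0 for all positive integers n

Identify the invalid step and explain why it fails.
Step 5: By induction, 2^n > 0 for all positive integers n

Step 5 concludes the proof by induction, but no base case was ever established. A valid induction proof requires: (1) a base case proving 2^1 > 0, and (2) an inductive step showing IF 2^k > 0 THEN 2^(k+1) > 0. Steps 2-4 correctly establish the inductive step, but without the base case the conclusion in step 5 does not follow.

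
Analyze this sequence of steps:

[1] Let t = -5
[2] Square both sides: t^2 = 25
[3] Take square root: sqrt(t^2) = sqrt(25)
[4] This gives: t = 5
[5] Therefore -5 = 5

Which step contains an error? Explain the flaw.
Step 4: This gives: t = 5

Step 4 incorrectly states that sqrt(t^2) = t. The correct identity is sqrt(t^2) = |t|. Since t = -5 < 0, we have sqrt(t^2) = |-5| = 5, not t = -5.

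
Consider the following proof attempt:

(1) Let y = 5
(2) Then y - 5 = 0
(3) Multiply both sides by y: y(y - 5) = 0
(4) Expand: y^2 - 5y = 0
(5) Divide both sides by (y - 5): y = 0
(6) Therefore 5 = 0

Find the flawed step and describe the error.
Step 5: Divide both sides by (y - 5): y = 0

Step 5 divides both sides by (y - 5). However, since y = 5, we have (y - 5) = 0. Division by zero is undefined, making this step invalid.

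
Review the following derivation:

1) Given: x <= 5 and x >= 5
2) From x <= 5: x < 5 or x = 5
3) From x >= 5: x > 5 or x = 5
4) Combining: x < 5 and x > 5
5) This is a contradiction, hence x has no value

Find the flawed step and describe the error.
Step 4: Combining: x < 5 and x > 5

Step 4 incorrectly combines the conditions. From x <= 5 and x >= 5, the intersection is x = 5. The error treats the 'or' cases as 'and' requirements. The correct conclusion is that x = 5 is the unique solution, not that no solution exists.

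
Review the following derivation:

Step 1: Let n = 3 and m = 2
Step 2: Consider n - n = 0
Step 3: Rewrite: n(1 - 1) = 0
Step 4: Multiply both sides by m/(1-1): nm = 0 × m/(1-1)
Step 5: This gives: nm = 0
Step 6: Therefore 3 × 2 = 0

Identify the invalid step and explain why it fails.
Step 4: Multiply both sides by m/(1-1): nm = 0 × m/(1-1)

Step 4 multiplies both sides by m/(1-1). However, 1-1 = 0, so this is multiplication by m/0, which is undefined. We cannot multiply by an undefined expression.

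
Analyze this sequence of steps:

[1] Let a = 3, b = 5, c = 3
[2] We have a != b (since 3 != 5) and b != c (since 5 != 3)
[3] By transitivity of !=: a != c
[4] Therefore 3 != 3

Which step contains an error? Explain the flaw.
Step 3: By transitivity of !=: a != c

Step 3 incorrectly applies transitivity to the '!=' relation. Transitivity states: if a R b and b R c, then a R c. However, '!=' is not transitive. Counterexample: 3 != 5 and 5 != 3, but 3 = 3 (both equal 3). Transitivity holds for relations like <, <=, =, but not for !=.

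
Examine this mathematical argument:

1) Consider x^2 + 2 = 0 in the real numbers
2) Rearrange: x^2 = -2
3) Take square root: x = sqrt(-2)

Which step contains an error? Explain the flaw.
Step 3: Take square root: x = sqrt(-2)

Step 3 takes the square root of -2, which is negative. In the real number system, the square root of a negative number is undefined. The equation x^2 + 2 = 0 has no real solutions. Square roots of negative numbers only exist in the complex numbers.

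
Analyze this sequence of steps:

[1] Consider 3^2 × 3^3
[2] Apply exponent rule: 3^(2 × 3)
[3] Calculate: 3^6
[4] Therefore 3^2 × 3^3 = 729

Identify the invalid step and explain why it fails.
Step 2: Apply exponent rule: 3^(2 × 3)

Step 2 incorrectly states that a^b × a^c = a^(b×c). The correct rule is a^b × a^c = a^(b+c). The actual value is 3^2 × 3^3 = 3^5 = 243, not 3^6 = 729.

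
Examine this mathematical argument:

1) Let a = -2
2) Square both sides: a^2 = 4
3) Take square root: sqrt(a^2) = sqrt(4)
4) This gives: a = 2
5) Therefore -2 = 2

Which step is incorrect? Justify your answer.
Step 4: This gives: a = 2

Step 4 incorrectly states that sqrt(a^2) = a. The correct identity is sqrt(a^2) = |a|. Since a = -2 < 0, we have sqrt(a^2) = |-2| = 2, not a = -2.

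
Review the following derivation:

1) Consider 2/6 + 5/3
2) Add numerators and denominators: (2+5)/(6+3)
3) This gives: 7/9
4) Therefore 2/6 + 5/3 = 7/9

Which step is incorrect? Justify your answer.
Step 2: Add numerators and denominators: (2+5)/(6+3)

Step 2 incorrectly adds fractions by separately adding numerators and denominators. This is wrong. The correct method requires a common denominator: 2/6 + 5/3 = (2×3 + 5×6)/(6×3) = 36/18 = 2. The method used gives 7/9, which is different.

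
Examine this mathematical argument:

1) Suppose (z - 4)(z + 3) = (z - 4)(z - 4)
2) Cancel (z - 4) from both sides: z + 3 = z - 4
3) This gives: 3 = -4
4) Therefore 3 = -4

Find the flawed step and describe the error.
Step 2: Cancel (z - 4) from both sides: z + 3 = z - 4

Step 2 cancels (z - 4) from both sides. This is only valid if (z - 4) ≠ 0, i.e., z ≠ 4. When z = 4, both sides equal zero regardless of the other factors. The correct approach requires considering z = 4 as a separate case.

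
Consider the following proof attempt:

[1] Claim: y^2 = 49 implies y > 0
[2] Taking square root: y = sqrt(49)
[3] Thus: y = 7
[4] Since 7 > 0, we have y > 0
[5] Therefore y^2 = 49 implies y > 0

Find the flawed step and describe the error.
Step 2: Taking square root: y = sqrt(49)

Step 2 takes the square root and assumes the positive root only. The equation y^2 = 49 actually has two solutions: y = 7 and y = -7. The proof silently assumes y > 0 without justification, then uses this assumption to conclude y > 0, which is circular. The counterexample y = -7 shows the claim is false.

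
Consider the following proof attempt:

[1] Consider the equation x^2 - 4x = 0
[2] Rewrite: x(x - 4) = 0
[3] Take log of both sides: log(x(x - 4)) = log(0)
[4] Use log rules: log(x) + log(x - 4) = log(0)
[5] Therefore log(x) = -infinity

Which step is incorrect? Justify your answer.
Step 3: Take log of both sides: log(x(x - 4)) = log(0)

Step 3 takes the logarithm of both sides, resulting in log(0) on the right side. The logarithm is only defined for positive numbers; log(0) is undefined (approaches negative infinity). This operation is invalid.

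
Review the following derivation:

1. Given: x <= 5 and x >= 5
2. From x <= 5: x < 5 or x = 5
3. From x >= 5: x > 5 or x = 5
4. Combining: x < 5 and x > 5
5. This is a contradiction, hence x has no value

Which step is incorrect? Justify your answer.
Step 4: Combining: x < 5 and x > 5

Step 4 incorrectly combines the conditions. From x <= 5 and x >= 5, the intersection is x = 5. The error treats the 'or' cases as 'and' requirements. The correct conclusion is that x = 5 is the unique solution, not that no solution exists.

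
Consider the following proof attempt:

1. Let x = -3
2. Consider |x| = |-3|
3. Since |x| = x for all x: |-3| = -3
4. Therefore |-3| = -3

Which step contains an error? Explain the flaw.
Step 3: Since |x| = x for all x: |-3| = -3

Step 3 incorrectly states that |x| = x for all x. The correct definition is |x| = x when x >= 0, and |x| = -x when x < 0. Since -3 < 0, we have |-3| = -(-3) = 3, not -3.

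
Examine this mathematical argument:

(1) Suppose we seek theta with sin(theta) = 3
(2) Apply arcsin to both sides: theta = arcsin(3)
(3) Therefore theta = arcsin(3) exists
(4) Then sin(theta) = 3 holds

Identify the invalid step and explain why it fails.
Step 2: Apply arcsin to both sides: theta = arcsin(3)

Step 2 applies arcsin to 3. However, arcsin(x) is only defined for x in [-1, 1] because sin(theta) can only produce values in that range. Since |3| > 1, arcsin(3) is undefined. There is no angle whose sine equals 3.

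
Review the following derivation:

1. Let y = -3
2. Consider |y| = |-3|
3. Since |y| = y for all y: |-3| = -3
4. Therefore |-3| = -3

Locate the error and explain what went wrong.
Step 3: Since |y| = y for all y: |-3| = -3

Step 3 incorrectly states that |y| = y for all y. The correct definition is |y| = y when y >= 0, and |y| = -y when y < 0. Since -3 < 0, we have |-3| = -(-3) = 3, not -3.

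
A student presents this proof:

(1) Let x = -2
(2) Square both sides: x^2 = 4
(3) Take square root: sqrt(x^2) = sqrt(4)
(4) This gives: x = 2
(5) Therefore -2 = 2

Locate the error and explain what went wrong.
Step 4: This gives: x = 2

Step 4 incorrectly states that sqrt(x^2) = x. The correct identity is sqrt(x^2) = |x|. Since x = -2 < 0, we have sqrt(x^2) = |-2| = 2, not x = -2.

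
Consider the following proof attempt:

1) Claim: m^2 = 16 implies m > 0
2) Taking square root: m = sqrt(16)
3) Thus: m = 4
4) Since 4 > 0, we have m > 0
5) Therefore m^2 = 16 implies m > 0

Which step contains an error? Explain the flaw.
Step 2: Taking square root: m = sqrt(16)

Step 2 takes the square root and assumes the positive root only. The equation m^2 = 16 actually has two solutions: m = 4 and m = -4. The proof silently assumes m > 0 without justification, then uses this assumption to conclude m > 0, which is circular. The counterexample m = -4 shows the claim is false.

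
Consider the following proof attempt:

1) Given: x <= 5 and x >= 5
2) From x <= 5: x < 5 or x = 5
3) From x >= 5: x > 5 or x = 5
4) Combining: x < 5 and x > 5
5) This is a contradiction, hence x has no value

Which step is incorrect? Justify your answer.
Step 4: Combining: x < 5 and x > 5

Step 4 incorrectly combines the conditions. From x <= 5 and x >= 5, the intersection is x = 5. The error treats the 'or' cases as 'and' requirements. The correct conclusion is that x = 5 is the unique solution, not that no solution exists.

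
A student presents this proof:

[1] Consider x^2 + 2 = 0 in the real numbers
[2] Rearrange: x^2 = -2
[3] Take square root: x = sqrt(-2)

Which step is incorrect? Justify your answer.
Step 3: Take square root: x = sqrt(-2)

Step 3 takes the square root of -2, which is negative. In the real number system, the square root of a negative number is undefined. The equation x^2 + 2 = 0 has no real solutions. Square roots of negative numbers only exist in the complex numbers.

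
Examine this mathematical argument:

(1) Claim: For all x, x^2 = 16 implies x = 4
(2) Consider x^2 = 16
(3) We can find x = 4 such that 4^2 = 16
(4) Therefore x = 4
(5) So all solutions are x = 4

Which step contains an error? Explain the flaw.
Step 4: Therefore x = 4

Step 4 incorrectly concludes that x = 4 is the only solution. The proof shows that x = 4 is A solution (existence), but does not show it is the ONLY solution (uniqueness). In fact, x = -4 is also a solution since (-4)^2 = 16. Finding one solution doesn't prove there are no others.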